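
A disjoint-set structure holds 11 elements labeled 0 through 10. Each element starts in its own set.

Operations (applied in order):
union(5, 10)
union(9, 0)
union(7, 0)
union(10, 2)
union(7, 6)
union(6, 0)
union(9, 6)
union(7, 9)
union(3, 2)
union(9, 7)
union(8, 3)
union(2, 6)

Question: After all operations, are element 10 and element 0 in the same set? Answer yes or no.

Answer: yes

Derivation:
Step 1: union(5, 10) -> merged; set of 5 now {5, 10}
Step 2: union(9, 0) -> merged; set of 9 now {0, 9}
Step 3: union(7, 0) -> merged; set of 7 now {0, 7, 9}
Step 4: union(10, 2) -> merged; set of 10 now {2, 5, 10}
Step 5: union(7, 6) -> merged; set of 7 now {0, 6, 7, 9}
Step 6: union(6, 0) -> already same set; set of 6 now {0, 6, 7, 9}
Step 7: union(9, 6) -> already same set; set of 9 now {0, 6, 7, 9}
Step 8: union(7, 9) -> already same set; set of 7 now {0, 6, 7, 9}
Step 9: union(3, 2) -> merged; set of 3 now {2, 3, 5, 10}
Step 10: union(9, 7) -> already same set; set of 9 now {0, 6, 7, 9}
Step 11: union(8, 3) -> merged; set of 8 now {2, 3, 5, 8, 10}
Step 12: union(2, 6) -> merged; set of 2 now {0, 2, 3, 5, 6, 7, 8, 9, 10}
Set of 10: {0, 2, 3, 5, 6, 7, 8, 9, 10}; 0 is a member.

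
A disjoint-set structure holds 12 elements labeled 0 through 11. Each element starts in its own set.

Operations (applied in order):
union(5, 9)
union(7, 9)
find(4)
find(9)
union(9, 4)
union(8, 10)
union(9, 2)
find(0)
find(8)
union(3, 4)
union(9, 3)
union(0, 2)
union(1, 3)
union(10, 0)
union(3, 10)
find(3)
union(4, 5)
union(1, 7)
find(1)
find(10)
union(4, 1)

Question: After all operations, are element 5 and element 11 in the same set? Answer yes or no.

Answer: no

Derivation:
Step 1: union(5, 9) -> merged; set of 5 now {5, 9}
Step 2: union(7, 9) -> merged; set of 7 now {5, 7, 9}
Step 3: find(4) -> no change; set of 4 is {4}
Step 4: find(9) -> no change; set of 9 is {5, 7, 9}
Step 5: union(9, 4) -> merged; set of 9 now {4, 5, 7, 9}
Step 6: union(8, 10) -> merged; set of 8 now {8, 10}
Step 7: union(9, 2) -> merged; set of 9 now {2, 4, 5, 7, 9}
Step 8: find(0) -> no change; set of 0 is {0}
Step 9: find(8) -> no change; set of 8 is {8, 10}
Step 10: union(3, 4) -> merged; set of 3 now {2, 3, 4, 5, 7, 9}
Step 11: union(9, 3) -> already same set; set of 9 now {2, 3, 4, 5, 7, 9}
Step 12: union(0, 2) -> merged; set of 0 now {0, 2, 3, 4, 5, 7, 9}
Step 13: union(1, 3) -> merged; set of 1 now {0, 1, 2, 3, 4, 5, 7, 9}
Step 14: union(10, 0) -> merged; set of 10 now {0, 1, 2, 3, 4, 5, 7, 8, 9, 10}
Step 15: union(3, 10) -> already same set; set of 3 now {0, 1, 2, 3, 4, 5, 7, 8, 9, 10}
Step 16: find(3) -> no change; set of 3 is {0, 1, 2, 3, 4, 5, 7, 8, 9, 10}
Step 17: union(4, 5) -> already same set; set of 4 now {0, 1, 2, 3, 4, 5, 7, 8, 9, 10}
Step 18: union(1, 7) -> already same set; set of 1 now {0, 1, 2, 3, 4, 5, 7, 8, 9, 10}
Step 19: find(1) -> no change; set of 1 is {0, 1, 2, 3, 4, 5, 7, 8, 9, 10}
Step 20: find(10) -> no change; set of 10 is {0, 1, 2, 3, 4, 5, 7, 8, 9, 10}
Step 21: union(4, 1) -> already same set; set of 4 now {0, 1, 2, 3, 4, 5, 7, 8, 9, 10}
Set of 5: {0, 1, 2, 3, 4, 5, 7, 8, 9, 10}; 11 is not a member.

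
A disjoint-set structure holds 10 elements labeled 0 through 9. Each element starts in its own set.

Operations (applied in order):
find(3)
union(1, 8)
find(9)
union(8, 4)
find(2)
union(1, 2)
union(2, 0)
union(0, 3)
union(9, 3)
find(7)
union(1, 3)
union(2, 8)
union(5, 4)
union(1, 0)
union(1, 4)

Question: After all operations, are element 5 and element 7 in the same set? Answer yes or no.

Answer: no

Derivation:
Step 1: find(3) -> no change; set of 3 is {3}
Step 2: union(1, 8) -> merged; set of 1 now {1, 8}
Step 3: find(9) -> no change; set of 9 is {9}
Step 4: union(8, 4) -> merged; set of 8 now {1, 4, 8}
Step 5: find(2) -> no change; set of 2 is {2}
Step 6: union(1, 2) -> merged; set of 1 now {1, 2, 4, 8}
Step 7: union(2, 0) -> merged; set of 2 now {0, 1, 2, 4, 8}
Step 8: union(0, 3) -> merged; set of 0 now {0, 1, 2, 3, 4, 8}
Step 9: union(9, 3) -> merged; set of 9 now {0, 1, 2, 3, 4, 8, 9}
Step 10: find(7) -> no change; set of 7 is {7}
Step 11: union(1, 3) -> already same set; set of 1 now {0, 1, 2, 3, 4, 8, 9}
Step 12: union(2, 8) -> already same set; set of 2 now {0, 1, 2, 3, 4, 8, 9}
Step 13: union(5, 4) -> merged; set of 5 now {0, 1, 2, 3, 4, 5, 8, 9}
Step 14: union(1, 0) -> already same set; set of 1 now {0, 1, 2, 3, 4, 5, 8, 9}
Step 15: union(1, 4) -> already same set; set of 1 now {0, 1, 2, 3, 4, 5, 8, 9}
Set of 5: {0, 1, 2, 3, 4, 5, 8, 9}; 7 is not a member.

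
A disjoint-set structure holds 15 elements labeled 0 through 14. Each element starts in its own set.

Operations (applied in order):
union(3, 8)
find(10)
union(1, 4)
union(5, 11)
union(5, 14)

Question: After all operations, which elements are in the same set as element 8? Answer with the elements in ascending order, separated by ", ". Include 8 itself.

Answer: 3, 8

Derivation:
Step 1: union(3, 8) -> merged; set of 3 now {3, 8}
Step 2: find(10) -> no change; set of 10 is {10}
Step 3: union(1, 4) -> merged; set of 1 now {1, 4}
Step 4: union(5, 11) -> merged; set of 5 now {5, 11}
Step 5: union(5, 14) -> merged; set of 5 now {5, 11, 14}
Component of 8: {3, 8}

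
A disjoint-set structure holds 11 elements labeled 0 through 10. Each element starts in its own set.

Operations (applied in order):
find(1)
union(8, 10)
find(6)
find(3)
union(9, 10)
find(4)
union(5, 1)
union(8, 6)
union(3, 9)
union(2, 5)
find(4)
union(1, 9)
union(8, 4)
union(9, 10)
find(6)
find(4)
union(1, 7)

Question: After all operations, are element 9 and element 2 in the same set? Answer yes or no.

Answer: yes

Derivation:
Step 1: find(1) -> no change; set of 1 is {1}
Step 2: union(8, 10) -> merged; set of 8 now {8, 10}
Step 3: find(6) -> no change; set of 6 is {6}
Step 4: find(3) -> no change; set of 3 is {3}
Step 5: union(9, 10) -> merged; set of 9 now {8, 9, 10}
Step 6: find(4) -> no change; set of 4 is {4}
Step 7: union(5, 1) -> merged; set of 5 now {1, 5}
Step 8: union(8, 6) -> merged; set of 8 now {6, 8, 9, 10}
Step 9: union(3, 9) -> merged; set of 3 now {3, 6, 8, 9, 10}
Step 10: union(2, 5) -> merged; set of 2 now {1, 2, 5}
Step 11: find(4) -> no change; set of 4 is {4}
Step 12: union(1, 9) -> merged; set of 1 now {1, 2, 3, 5, 6, 8, 9, 10}
Step 13: union(8, 4) -> merged; set of 8 now {1, 2, 3, 4, 5, 6, 8, 9, 10}
Step 14: union(9, 10) -> already same set; set of 9 now {1, 2, 3, 4, 5, 6, 8, 9, 10}
Step 15: find(6) -> no change; set of 6 is {1, 2, 3, 4, 5, 6, 8, 9, 10}
Step 16: find(4) -> no change; set of 4 is {1, 2, 3, 4, 5, 6, 8, 9, 10}
Step 17: union(1, 7) -> merged; set of 1 now {1, 2, 3, 4, 5, 6, 7, 8, 9, 10}
Set of 9: {1, 2, 3, 4, 5, 6, 7, 8, 9, 10}; 2 is a member.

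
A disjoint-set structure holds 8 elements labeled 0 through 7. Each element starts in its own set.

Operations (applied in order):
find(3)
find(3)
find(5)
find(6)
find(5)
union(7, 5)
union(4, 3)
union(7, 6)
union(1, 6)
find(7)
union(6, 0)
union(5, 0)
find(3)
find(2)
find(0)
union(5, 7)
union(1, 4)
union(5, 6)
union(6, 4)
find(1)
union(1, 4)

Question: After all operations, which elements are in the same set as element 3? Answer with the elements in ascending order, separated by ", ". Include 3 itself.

Step 1: find(3) -> no change; set of 3 is {3}
Step 2: find(3) -> no change; set of 3 is {3}
Step 3: find(5) -> no change; set of 5 is {5}
Step 4: find(6) -> no change; set of 6 is {6}
Step 5: find(5) -> no change; set of 5 is {5}
Step 6: union(7, 5) -> merged; set of 7 now {5, 7}
Step 7: union(4, 3) -> merged; set of 4 now {3, 4}
Step 8: union(7, 6) -> merged; set of 7 now {5, 6, 7}
Step 9: union(1, 6) -> merged; set of 1 now {1, 5, 6, 7}
Step 10: find(7) -> no change; set of 7 is {1, 5, 6, 7}
Step 11: union(6, 0) -> merged; set of 6 now {0, 1, 5, 6, 7}
Step 12: union(5, 0) -> already same set; set of 5 now {0, 1, 5, 6, 7}
Step 13: find(3) -> no change; set of 3 is {3, 4}
Step 14: find(2) -> no change; set of 2 is {2}
Step 15: find(0) -> no change; set of 0 is {0, 1, 5, 6, 7}
Step 16: union(5, 7) -> already same set; set of 5 now {0, 1, 5, 6, 7}
Step 17: union(1, 4) -> merged; set of 1 now {0, 1, 3, 4, 5, 6, 7}
Step 18: union(5, 6) -> already same set; set of 5 now {0, 1, 3, 4, 5, 6, 7}
Step 19: union(6, 4) -> already same set; set of 6 now {0, 1, 3, 4, 5, 6, 7}
Step 20: find(1) -> no change; set of 1 is {0, 1, 3, 4, 5, 6, 7}
Step 21: union(1, 4) -> already same set; set of 1 now {0, 1, 3, 4, 5, 6, 7}
Component of 3: {0, 1, 3, 4, 5, 6, 7}

Answer: 0, 1, 3, 4, 5, 6, 7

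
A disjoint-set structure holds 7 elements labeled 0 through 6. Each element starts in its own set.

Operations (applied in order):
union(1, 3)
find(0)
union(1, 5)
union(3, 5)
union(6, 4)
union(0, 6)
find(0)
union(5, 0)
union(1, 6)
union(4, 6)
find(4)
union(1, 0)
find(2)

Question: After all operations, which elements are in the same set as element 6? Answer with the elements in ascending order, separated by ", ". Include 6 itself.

Step 1: union(1, 3) -> merged; set of 1 now {1, 3}
Step 2: find(0) -> no change; set of 0 is {0}
Step 3: union(1, 5) -> merged; set of 1 now {1, 3, 5}
Step 4: union(3, 5) -> already same set; set of 3 now {1, 3, 5}
Step 5: union(6, 4) -> merged; set of 6 now {4, 6}
Step 6: union(0, 6) -> merged; set of 0 now {0, 4, 6}
Step 7: find(0) -> no change; set of 0 is {0, 4, 6}
Step 8: union(5, 0) -> merged; set of 5 now {0, 1, 3, 4, 5, 6}
Step 9: union(1, 6) -> already same set; set of 1 now {0, 1, 3, 4, 5, 6}
Step 10: union(4, 6) -> already same set; set of 4 now {0, 1, 3, 4, 5, 6}
Step 11: find(4) -> no change; set of 4 is {0, 1, 3, 4, 5, 6}
Step 12: union(1, 0) -> already same set; set of 1 now {0, 1, 3, 4, 5, 6}
Step 13: find(2) -> no change; set of 2 is {2}
Component of 6: {0, 1, 3, 4, 5, 6}

Answer: 0, 1, 3, 4, 5, 6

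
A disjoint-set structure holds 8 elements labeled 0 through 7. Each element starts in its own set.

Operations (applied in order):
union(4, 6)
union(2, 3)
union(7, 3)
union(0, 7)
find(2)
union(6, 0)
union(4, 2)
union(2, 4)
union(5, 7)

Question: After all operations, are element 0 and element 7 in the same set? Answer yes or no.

Step 1: union(4, 6) -> merged; set of 4 now {4, 6}
Step 2: union(2, 3) -> merged; set of 2 now {2, 3}
Step 3: union(7, 3) -> merged; set of 7 now {2, 3, 7}
Step 4: union(0, 7) -> merged; set of 0 now {0, 2, 3, 7}
Step 5: find(2) -> no change; set of 2 is {0, 2, 3, 7}
Step 6: union(6, 0) -> merged; set of 6 now {0, 2, 3, 4, 6, 7}
Step 7: union(4, 2) -> already same set; set of 4 now {0, 2, 3, 4, 6, 7}
Step 8: union(2, 4) -> already same set; set of 2 now {0, 2, 3, 4, 6, 7}
Step 9: union(5, 7) -> merged; set of 5 now {0, 2, 3, 4, 5, 6, 7}
Set of 0: {0, 2, 3, 4, 5, 6, 7}; 7 is a member.

Answer: yes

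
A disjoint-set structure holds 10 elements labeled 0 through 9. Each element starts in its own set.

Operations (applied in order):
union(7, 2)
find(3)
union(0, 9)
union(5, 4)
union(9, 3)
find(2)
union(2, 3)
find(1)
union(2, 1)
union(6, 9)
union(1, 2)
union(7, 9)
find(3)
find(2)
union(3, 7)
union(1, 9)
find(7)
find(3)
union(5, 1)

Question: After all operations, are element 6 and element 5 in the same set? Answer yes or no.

Answer: yes

Derivation:
Step 1: union(7, 2) -> merged; set of 7 now {2, 7}
Step 2: find(3) -> no change; set of 3 is {3}
Step 3: union(0, 9) -> merged; set of 0 now {0, 9}
Step 4: union(5, 4) -> merged; set of 5 now {4, 5}
Step 5: union(9, 3) -> merged; set of 9 now {0, 3, 9}
Step 6: find(2) -> no change; set of 2 is {2, 7}
Step 7: union(2, 3) -> merged; set of 2 now {0, 2, 3, 7, 9}
Step 8: find(1) -> no change; set of 1 is {1}
Step 9: union(2, 1) -> merged; set of 2 now {0, 1, 2, 3, 7, 9}
Step 10: union(6, 9) -> merged; set of 6 now {0, 1, 2, 3, 6, 7, 9}
Step 11: union(1, 2) -> already same set; set of 1 now {0, 1, 2, 3, 6, 7, 9}
Step 12: union(7, 9) -> already same set; set of 7 now {0, 1, 2, 3, 6, 7, 9}
Step 13: find(3) -> no change; set of 3 is {0, 1, 2, 3, 6, 7, 9}
Step 14: find(2) -> no change; set of 2 is {0, 1, 2, 3, 6, 7, 9}
Step 15: union(3, 7) -> already same set; set of 3 now {0, 1, 2, 3, 6, 7, 9}
Step 16: union(1, 9) -> already same set; set of 1 now {0, 1, 2, 3, 6, 7, 9}
Step 17: find(7) -> no change; set of 7 is {0, 1, 2, 3, 6, 7, 9}
Step 18: find(3) -> no change; set of 3 is {0, 1, 2, 3, 6, 7, 9}
Step 19: union(5, 1) -> merged; set of 5 now {0, 1, 2, 3, 4, 5, 6, 7, 9}
Set of 6: {0, 1, 2, 3, 4, 5, 6, 7, 9}; 5 is a member.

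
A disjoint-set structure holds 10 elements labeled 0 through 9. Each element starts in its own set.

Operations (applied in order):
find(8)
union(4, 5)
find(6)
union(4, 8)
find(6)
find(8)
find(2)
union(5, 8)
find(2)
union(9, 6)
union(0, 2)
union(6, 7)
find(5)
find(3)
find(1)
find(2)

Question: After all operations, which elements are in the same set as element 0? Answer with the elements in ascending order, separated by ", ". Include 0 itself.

Step 1: find(8) -> no change; set of 8 is {8}
Step 2: union(4, 5) -> merged; set of 4 now {4, 5}
Step 3: find(6) -> no change; set of 6 is {6}
Step 4: union(4, 8) -> merged; set of 4 now {4, 5, 8}
Step 5: find(6) -> no change; set of 6 is {6}
Step 6: find(8) -> no change; set of 8 is {4, 5, 8}
Step 7: find(2) -> no change; set of 2 is {2}
Step 8: union(5, 8) -> already same set; set of 5 now {4, 5, 8}
Step 9: find(2) -> no change; set of 2 is {2}
Step 10: union(9, 6) -> merged; set of 9 now {6, 9}
Step 11: union(0, 2) -> merged; set of 0 now {0, 2}
Step 12: union(6, 7) -> merged; set of 6 now {6, 7, 9}
Step 13: find(5) -> no change; set of 5 is {4, 5, 8}
Step 14: find(3) -> no change; set of 3 is {3}
Step 15: find(1) -> no change; set of 1 is {1}
Step 16: find(2) -> no change; set of 2 is {0, 2}
Component of 0: {0, 2}

Answer: 0, 2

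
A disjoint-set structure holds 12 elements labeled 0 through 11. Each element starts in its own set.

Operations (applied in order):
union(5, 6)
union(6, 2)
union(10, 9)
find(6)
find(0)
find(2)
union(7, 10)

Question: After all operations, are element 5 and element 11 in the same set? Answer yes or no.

Step 1: union(5, 6) -> merged; set of 5 now {5, 6}
Step 2: union(6, 2) -> merged; set of 6 now {2, 5, 6}
Step 3: union(10, 9) -> merged; set of 10 now {9, 10}
Step 4: find(6) -> no change; set of 6 is {2, 5, 6}
Step 5: find(0) -> no change; set of 0 is {0}
Step 6: find(2) -> no change; set of 2 is {2, 5, 6}
Step 7: union(7, 10) -> merged; set of 7 now {7, 9, 10}
Set of 5: {2, 5, 6}; 11 is not a member.

Answer: no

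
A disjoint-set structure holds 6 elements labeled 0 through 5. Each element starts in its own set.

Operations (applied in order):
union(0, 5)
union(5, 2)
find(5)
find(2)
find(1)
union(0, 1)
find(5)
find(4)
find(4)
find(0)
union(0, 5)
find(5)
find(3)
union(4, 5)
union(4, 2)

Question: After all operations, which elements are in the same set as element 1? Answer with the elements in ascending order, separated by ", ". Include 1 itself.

Step 1: union(0, 5) -> merged; set of 0 now {0, 5}
Step 2: union(5, 2) -> merged; set of 5 now {0, 2, 5}
Step 3: find(5) -> no change; set of 5 is {0, 2, 5}
Step 4: find(2) -> no change; set of 2 is {0, 2, 5}
Step 5: find(1) -> no change; set of 1 is {1}
Step 6: union(0, 1) -> merged; set of 0 now {0, 1, 2, 5}
Step 7: find(5) -> no change; set of 5 is {0, 1, 2, 5}
Step 8: find(4) -> no change; set of 4 is {4}
Step 9: find(4) -> no change; set of 4 is {4}
Step 10: find(0) -> no change; set of 0 is {0, 1, 2, 5}
Step 11: union(0, 5) -> already same set; set of 0 now {0, 1, 2, 5}
Step 12: find(5) -> no change; set of 5 is {0, 1, 2, 5}
Step 13: find(3) -> no change; set of 3 is {3}
Step 14: union(4, 5) -> merged; set of 4 now {0, 1, 2, 4, 5}
Step 15: union(4, 2) -> already same set; set of 4 now {0, 1, 2, 4, 5}
Component of 1: {0, 1, 2, 4, 5}

Answer: 0, 1, 2, 4, 5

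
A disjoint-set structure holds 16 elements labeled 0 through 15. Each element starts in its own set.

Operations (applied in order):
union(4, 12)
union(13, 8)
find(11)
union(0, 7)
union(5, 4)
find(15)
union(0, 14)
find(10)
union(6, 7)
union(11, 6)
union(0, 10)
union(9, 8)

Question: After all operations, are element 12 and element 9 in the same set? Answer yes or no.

Answer: no

Derivation:
Step 1: union(4, 12) -> merged; set of 4 now {4, 12}
Step 2: union(13, 8) -> merged; set of 13 now {8, 13}
Step 3: find(11) -> no change; set of 11 is {11}
Step 4: union(0, 7) -> merged; set of 0 now {0, 7}
Step 5: union(5, 4) -> merged; set of 5 now {4, 5, 12}
Step 6: find(15) -> no change; set of 15 is {15}
Step 7: union(0, 14) -> merged; set of 0 now {0, 7, 14}
Step 8: find(10) -> no change; set of 10 is {10}
Step 9: union(6, 7) -> merged; set of 6 now {0, 6, 7, 14}
Step 10: union(11, 6) -> merged; set of 11 now {0, 6, 7, 11, 14}
Step 11: union(0, 10) -> merged; set of 0 now {0, 6, 7, 10, 11, 14}
Step 12: union(9, 8) -> merged; set of 9 now {8, 9, 13}
Set of 12: {4, 5, 12}; 9 is not a member.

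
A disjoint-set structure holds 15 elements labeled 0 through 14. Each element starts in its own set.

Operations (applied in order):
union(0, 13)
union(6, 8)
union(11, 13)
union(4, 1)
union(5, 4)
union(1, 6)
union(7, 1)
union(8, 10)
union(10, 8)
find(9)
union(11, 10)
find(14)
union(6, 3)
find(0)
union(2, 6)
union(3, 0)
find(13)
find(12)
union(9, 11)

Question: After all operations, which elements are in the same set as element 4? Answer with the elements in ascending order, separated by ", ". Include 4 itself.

Answer: 0, 1, 2, 3, 4, 5, 6, 7, 8, 9, 10, 11, 13

Derivation:
Step 1: union(0, 13) -> merged; set of 0 now {0, 13}
Step 2: union(6, 8) -> merged; set of 6 now {6, 8}
Step 3: union(11, 13) -> merged; set of 11 now {0, 11, 13}
Step 4: union(4, 1) -> merged; set of 4 now {1, 4}
Step 5: union(5, 4) -> merged; set of 5 now {1, 4, 5}
Step 6: union(1, 6) -> merged; set of 1 now {1, 4, 5, 6, 8}
Step 7: union(7, 1) -> merged; set of 7 now {1, 4, 5, 6, 7, 8}
Step 8: union(8, 10) -> merged; set of 8 now {1, 4, 5, 6, 7, 8, 10}
Step 9: union(10, 8) -> already same set; set of 10 now {1, 4, 5, 6, 7, 8, 10}
Step 10: find(9) -> no change; set of 9 is {9}
Step 11: union(11, 10) -> merged; set of 11 now {0, 1, 4, 5, 6, 7, 8, 10, 11, 13}
Step 12: find(14) -> no change; set of 14 is {14}
Step 13: union(6, 3) -> merged; set of 6 now {0, 1, 3, 4, 5, 6, 7, 8, 10, 11, 13}
Step 14: find(0) -> no change; set of 0 is {0, 1, 3, 4, 5, 6, 7, 8, 10, 11, 13}
Step 15: union(2, 6) -> merged; set of 2 now {0, 1, 2, 3, 4, 5, 6, 7, 8, 10, 11, 13}
Step 16: union(3, 0) -> already same set; set of 3 now {0, 1, 2, 3, 4, 5, 6, 7, 8, 10, 11, 13}
Step 17: find(13) -> no change; set of 13 is {0, 1, 2, 3, 4, 5, 6, 7, 8, 10, 11, 13}
Step 18: find(12) -> no change; set of 12 is {12}
Step 19: union(9, 11) -> merged; set of 9 now {0, 1, 2, 3, 4, 5, 6, 7, 8, 9, 10, 11, 13}
Component of 4: {0, 1, 2, 3, 4, 5, 6, 7, 8, 9, 10, 11, 13}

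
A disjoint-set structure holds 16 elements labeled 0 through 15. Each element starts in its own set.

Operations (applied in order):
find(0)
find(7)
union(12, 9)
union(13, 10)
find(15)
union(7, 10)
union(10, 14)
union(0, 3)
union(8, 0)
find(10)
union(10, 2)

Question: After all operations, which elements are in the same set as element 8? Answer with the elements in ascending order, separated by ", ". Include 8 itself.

Answer: 0, 3, 8

Derivation:
Step 1: find(0) -> no change; set of 0 is {0}
Step 2: find(7) -> no change; set of 7 is {7}
Step 3: union(12, 9) -> merged; set of 12 now {9, 12}
Step 4: union(13, 10) -> merged; set of 13 now {10, 13}
Step 5: find(15) -> no change; set of 15 is {15}
Step 6: union(7, 10) -> merged; set of 7 now {7, 10, 13}
Step 7: union(10, 14) -> merged; set of 10 now {7, 10, 13, 14}
Step 8: union(0, 3) -> merged; set of 0 now {0, 3}
Step 9: union(8, 0) -> merged; set of 8 now {0, 3, 8}
Step 10: find(10) -> no change; set of 10 is {7, 10, 13, 14}
Step 11: union(10, 2) -> merged; set of 10 now {2, 7, 10, 13, 14}
Component of 8: {0, 3, 8}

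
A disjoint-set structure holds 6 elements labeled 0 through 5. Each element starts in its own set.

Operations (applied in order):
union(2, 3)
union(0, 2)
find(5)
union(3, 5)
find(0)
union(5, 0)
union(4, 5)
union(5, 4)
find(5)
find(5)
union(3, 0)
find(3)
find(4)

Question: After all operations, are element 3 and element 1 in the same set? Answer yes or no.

Step 1: union(2, 3) -> merged; set of 2 now {2, 3}
Step 2: union(0, 2) -> merged; set of 0 now {0, 2, 3}
Step 3: find(5) -> no change; set of 5 is {5}
Step 4: union(3, 5) -> merged; set of 3 now {0, 2, 3, 5}
Step 5: find(0) -> no change; set of 0 is {0, 2, 3, 5}
Step 6: union(5, 0) -> already same set; set of 5 now {0, 2, 3, 5}
Step 7: union(4, 5) -> merged; set of 4 now {0, 2, 3, 4, 5}
Step 8: union(5, 4) -> already same set; set of 5 now {0, 2, 3, 4, 5}
Step 9: find(5) -> no change; set of 5 is {0, 2, 3, 4, 5}
Step 10: find(5) -> no change; set of 5 is {0, 2, 3, 4, 5}
Step 11: union(3, 0) -> already same set; set of 3 now {0, 2, 3, 4, 5}
Step 12: find(3) -> no change; set of 3 is {0, 2, 3, 4, 5}
Step 13: find(4) -> no change; set of 4 is {0, 2, 3, 4, 5}
Set of 3: {0, 2, 3, 4, 5}; 1 is not a member.

Answer: no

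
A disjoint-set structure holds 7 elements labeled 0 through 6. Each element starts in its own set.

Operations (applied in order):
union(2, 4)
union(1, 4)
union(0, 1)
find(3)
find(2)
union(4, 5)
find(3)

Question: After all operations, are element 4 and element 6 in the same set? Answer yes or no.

Step 1: union(2, 4) -> merged; set of 2 now {2, 4}
Step 2: union(1, 4) -> merged; set of 1 now {1, 2, 4}
Step 3: union(0, 1) -> merged; set of 0 now {0, 1, 2, 4}
Step 4: find(3) -> no change; set of 3 is {3}
Step 5: find(2) -> no change; set of 2 is {0, 1, 2, 4}
Step 6: union(4, 5) -> merged; set of 4 now {0, 1, 2, 4, 5}
Step 7: find(3) -> no change; set of 3 is {3}
Set of 4: {0, 1, 2, 4, 5}; 6 is not a member.

Answer: no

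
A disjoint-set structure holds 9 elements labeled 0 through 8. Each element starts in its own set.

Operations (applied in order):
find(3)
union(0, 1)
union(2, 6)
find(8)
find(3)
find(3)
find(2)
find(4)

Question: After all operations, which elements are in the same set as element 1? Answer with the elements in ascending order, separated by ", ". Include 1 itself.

Step 1: find(3) -> no change; set of 3 is {3}
Step 2: union(0, 1) -> merged; set of 0 now {0, 1}
Step 3: union(2, 6) -> merged; set of 2 now {2, 6}
Step 4: find(8) -> no change; set of 8 is {8}
Step 5: find(3) -> no change; set of 3 is {3}
Step 6: find(3) -> no change; set of 3 is {3}
Step 7: find(2) -> no change; set of 2 is {2, 6}
Step 8: find(4) -> no change; set of 4 is {4}
Component of 1: {0, 1}

Answer: 0, 1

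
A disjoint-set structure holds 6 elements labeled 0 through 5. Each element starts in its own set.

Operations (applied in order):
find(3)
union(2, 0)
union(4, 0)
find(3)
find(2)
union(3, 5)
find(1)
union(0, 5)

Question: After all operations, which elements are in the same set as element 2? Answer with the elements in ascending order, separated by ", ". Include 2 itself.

Answer: 0, 2, 3, 4, 5

Derivation:
Step 1: find(3) -> no change; set of 3 is {3}
Step 2: union(2, 0) -> merged; set of 2 now {0, 2}
Step 3: union(4, 0) -> merged; set of 4 now {0, 2, 4}
Step 4: find(3) -> no change; set of 3 is {3}
Step 5: find(2) -> no change; set of 2 is {0, 2, 4}
Step 6: union(3, 5) -> merged; set of 3 now {3, 5}
Step 7: find(1) -> no change; set of 1 is {1}
Step 8: union(0, 5) -> merged; set of 0 now {0, 2, 3, 4, 5}
Component of 2: {0, 2, 3, 4, 5}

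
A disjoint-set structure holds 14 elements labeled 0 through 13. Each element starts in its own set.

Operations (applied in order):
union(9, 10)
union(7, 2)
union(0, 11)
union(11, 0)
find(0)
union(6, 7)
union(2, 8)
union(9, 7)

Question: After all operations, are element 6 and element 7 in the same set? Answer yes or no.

Step 1: union(9, 10) -> merged; set of 9 now {9, 10}
Step 2: union(7, 2) -> merged; set of 7 now {2, 7}
Step 3: union(0, 11) -> merged; set of 0 now {0, 11}
Step 4: union(11, 0) -> already same set; set of 11 now {0, 11}
Step 5: find(0) -> no change; set of 0 is {0, 11}
Step 6: union(6, 7) -> merged; set of 6 now {2, 6, 7}
Step 7: union(2, 8) -> merged; set of 2 now {2, 6, 7, 8}
Step 8: union(9, 7) -> merged; set of 9 now {2, 6, 7, 8, 9, 10}
Set of 6: {2, 6, 7, 8, 9, 10}; 7 is a member.

Answer: yes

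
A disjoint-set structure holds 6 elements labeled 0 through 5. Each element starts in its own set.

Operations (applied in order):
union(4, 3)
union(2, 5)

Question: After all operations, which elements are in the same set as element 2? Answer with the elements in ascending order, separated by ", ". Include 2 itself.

Answer: 2, 5

Derivation:
Step 1: union(4, 3) -> merged; set of 4 now {3, 4}
Step 2: union(2, 5) -> merged; set of 2 now {2, 5}
Component of 2: {2, 5}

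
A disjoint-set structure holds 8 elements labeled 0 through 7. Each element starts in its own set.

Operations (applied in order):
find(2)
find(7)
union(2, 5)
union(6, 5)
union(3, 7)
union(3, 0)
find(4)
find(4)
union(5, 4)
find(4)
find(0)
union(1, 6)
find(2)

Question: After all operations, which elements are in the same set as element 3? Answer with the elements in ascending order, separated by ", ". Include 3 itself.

Answer: 0, 3, 7

Derivation:
Step 1: find(2) -> no change; set of 2 is {2}
Step 2: find(7) -> no change; set of 7 is {7}
Step 3: union(2, 5) -> merged; set of 2 now {2, 5}
Step 4: union(6, 5) -> merged; set of 6 now {2, 5, 6}
Step 5: union(3, 7) -> merged; set of 3 now {3, 7}
Step 6: union(3, 0) -> merged; set of 3 now {0, 3, 7}
Step 7: find(4) -> no change; set of 4 is {4}
Step 8: find(4) -> no change; set of 4 is {4}
Step 9: union(5, 4) -> merged; set of 5 now {2, 4, 5, 6}
Step 10: find(4) -> no change; set of 4 is {2, 4, 5, 6}
Step 11: find(0) -> no change; set of 0 is {0, 3, 7}
Step 12: union(1, 6) -> merged; set of 1 now {1, 2, 4, 5, 6}
Step 13: find(2) -> no change; set of 2 is {1, 2, 4, 5, 6}
Component of 3: {0, 3, 7}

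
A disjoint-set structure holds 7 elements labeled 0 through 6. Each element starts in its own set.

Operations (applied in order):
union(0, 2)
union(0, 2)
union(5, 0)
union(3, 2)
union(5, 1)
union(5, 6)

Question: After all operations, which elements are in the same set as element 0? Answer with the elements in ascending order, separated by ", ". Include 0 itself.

Answer: 0, 1, 2, 3, 5, 6

Derivation:
Step 1: union(0, 2) -> merged; set of 0 now {0, 2}
Step 2: union(0, 2) -> already same set; set of 0 now {0, 2}
Step 3: union(5, 0) -> merged; set of 5 now {0, 2, 5}
Step 4: union(3, 2) -> merged; set of 3 now {0, 2, 3, 5}
Step 5: union(5, 1) -> merged; set of 5 now {0, 1, 2, 3, 5}
Step 6: union(5, 6) -> merged; set of 5 now {0, 1, 2, 3, 5, 6}
Component of 0: {0, 1, 2, 3, 5, 6}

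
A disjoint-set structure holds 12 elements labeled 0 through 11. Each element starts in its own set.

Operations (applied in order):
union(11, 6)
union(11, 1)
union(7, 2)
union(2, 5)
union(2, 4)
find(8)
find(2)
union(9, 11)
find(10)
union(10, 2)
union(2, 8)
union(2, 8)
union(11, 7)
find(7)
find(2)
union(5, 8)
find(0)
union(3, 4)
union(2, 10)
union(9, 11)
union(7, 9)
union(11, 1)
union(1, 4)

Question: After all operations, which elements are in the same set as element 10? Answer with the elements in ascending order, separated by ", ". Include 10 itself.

Step 1: union(11, 6) -> merged; set of 11 now {6, 11}
Step 2: union(11, 1) -> merged; set of 11 now {1, 6, 11}
Step 3: union(7, 2) -> merged; set of 7 now {2, 7}
Step 4: union(2, 5) -> merged; set of 2 now {2, 5, 7}
Step 5: union(2, 4) -> merged; set of 2 now {2, 4, 5, 7}
Step 6: find(8) -> no change; set of 8 is {8}
Step 7: find(2) -> no change; set of 2 is {2, 4, 5, 7}
Step 8: union(9, 11) -> merged; set of 9 now {1, 6, 9, 11}
Step 9: find(10) -> no change; set of 10 is {10}
Step 10: union(10, 2) -> merged; set of 10 now {2, 4, 5, 7, 10}
Step 11: union(2, 8) -> merged; set of 2 now {2, 4, 5, 7, 8, 10}
Step 12: union(2, 8) -> already same set; set of 2 now {2, 4, 5, 7, 8, 10}
Step 13: union(11, 7) -> merged; set of 11 now {1, 2, 4, 5, 6, 7, 8, 9, 10, 11}
Step 14: find(7) -> no change; set of 7 is {1, 2, 4, 5, 6, 7, 8, 9, 10, 11}
Step 15: find(2) -> no change; set of 2 is {1, 2, 4, 5, 6, 7, 8, 9, 10, 11}
Step 16: union(5, 8) -> already same set; set of 5 now {1, 2, 4, 5, 6, 7, 8, 9, 10, 11}
Step 17: find(0) -> no change; set of 0 is {0}
Step 18: union(3, 4) -> merged; set of 3 now {1, 2, 3, 4, 5, 6, 7, 8, 9, 10, 11}
Step 19: union(2, 10) -> already same set; set of 2 now {1, 2, 3, 4, 5, 6, 7, 8, 9, 10, 11}
Step 20: union(9, 11) -> already same set; set of 9 now {1, 2, 3, 4, 5, 6, 7, 8, 9, 10, 11}
Step 21: union(7, 9) -> already same set; set of 7 now {1, 2, 3, 4, 5, 6, 7, 8, 9, 10, 11}
Step 22: union(11, 1) -> already same set; set of 11 now {1, 2, 3, 4, 5, 6, 7, 8, 9, 10, 11}
Step 23: union(1, 4) -> already same set; set of 1 now {1, 2, 3, 4, 5, 6, 7, 8, 9, 10, 11}
Component of 10: {1, 2, 3, 4, 5, 6, 7, 8, 9, 10, 11}

Answer: 1, 2, 3, 4, 5, 6, 7, 8, 9, 10, 11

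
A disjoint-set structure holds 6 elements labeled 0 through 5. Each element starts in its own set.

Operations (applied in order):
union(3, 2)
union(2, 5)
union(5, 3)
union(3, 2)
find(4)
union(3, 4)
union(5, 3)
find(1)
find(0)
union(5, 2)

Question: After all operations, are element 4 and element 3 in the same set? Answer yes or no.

Answer: yes

Derivation:
Step 1: union(3, 2) -> merged; set of 3 now {2, 3}
Step 2: union(2, 5) -> merged; set of 2 now {2, 3, 5}
Step 3: union(5, 3) -> already same set; set of 5 now {2, 3, 5}
Step 4: union(3, 2) -> already same set; set of 3 now {2, 3, 5}
Step 5: find(4) -> no change; set of 4 is {4}
Step 6: union(3, 4) -> merged; set of 3 now {2, 3, 4, 5}
Step 7: union(5, 3) -> already same set; set of 5 now {2, 3, 4, 5}
Step 8: find(1) -> no change; set of 1 is {1}
Step 9: find(0) -> no change; set of 0 is {0}
Step 10: union(5, 2) -> already same set; set of 5 now {2, 3, 4, 5}
Set of 4: {2, 3, 4, 5}; 3 is a member.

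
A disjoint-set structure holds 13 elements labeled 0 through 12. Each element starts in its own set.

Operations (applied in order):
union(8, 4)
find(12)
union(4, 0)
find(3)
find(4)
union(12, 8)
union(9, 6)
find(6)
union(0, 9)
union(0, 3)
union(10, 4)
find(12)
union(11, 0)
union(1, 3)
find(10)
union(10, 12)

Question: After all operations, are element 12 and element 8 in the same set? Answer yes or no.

Step 1: union(8, 4) -> merged; set of 8 now {4, 8}
Step 2: find(12) -> no change; set of 12 is {12}
Step 3: union(4, 0) -> merged; set of 4 now {0, 4, 8}
Step 4: find(3) -> no change; set of 3 is {3}
Step 5: find(4) -> no change; set of 4 is {0, 4, 8}
Step 6: union(12, 8) -> merged; set of 12 now {0, 4, 8, 12}
Step 7: union(9, 6) -> merged; set of 9 now {6, 9}
Step 8: find(6) -> no change; set of 6 is {6, 9}
Step 9: union(0, 9) -> merged; set of 0 now {0, 4, 6, 8, 9, 12}
Step 10: union(0, 3) -> merged; set of 0 now {0, 3, 4, 6, 8, 9, 12}
Step 11: union(10, 4) -> merged; set of 10 now {0, 3, 4, 6, 8, 9, 10, 12}
Step 12: find(12) -> no change; set of 12 is {0, 3, 4, 6, 8, 9, 10, 12}
Step 13: union(11, 0) -> merged; set of 11 now {0, 3, 4, 6, 8, 9, 10, 11, 12}
Step 14: union(1, 3) -> merged; set of 1 now {0, 1, 3, 4, 6, 8, 9, 10, 11, 12}
Step 15: find(10) -> no change; set of 10 is {0, 1, 3, 4, 6, 8, 9, 10, 11, 12}
Step 16: union(10, 12) -> already same set; set of 10 now {0, 1, 3, 4, 6, 8, 9, 10, 11, 12}
Set of 12: {0, 1, 3, 4, 6, 8, 9, 10, 11, 12}; 8 is a member.

Answer: yes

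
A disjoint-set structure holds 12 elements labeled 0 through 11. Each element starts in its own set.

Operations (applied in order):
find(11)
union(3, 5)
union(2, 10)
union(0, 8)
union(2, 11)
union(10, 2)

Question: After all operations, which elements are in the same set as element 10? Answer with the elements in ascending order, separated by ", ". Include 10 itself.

Answer: 2, 10, 11

Derivation:
Step 1: find(11) -> no change; set of 11 is {11}
Step 2: union(3, 5) -> merged; set of 3 now {3, 5}
Step 3: union(2, 10) -> merged; set of 2 now {2, 10}
Step 4: union(0, 8) -> merged; set of 0 now {0, 8}
Step 5: union(2, 11) -> merged; set of 2 now {2, 10, 11}
Step 6: union(10, 2) -> already same set; set of 10 now {2, 10, 11}
Component of 10: {2, 10, 11}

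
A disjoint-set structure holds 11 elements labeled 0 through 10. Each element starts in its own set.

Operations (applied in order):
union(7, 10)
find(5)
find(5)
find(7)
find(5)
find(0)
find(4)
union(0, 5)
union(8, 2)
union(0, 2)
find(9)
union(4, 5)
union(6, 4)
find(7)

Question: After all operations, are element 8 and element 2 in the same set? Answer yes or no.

Step 1: union(7, 10) -> merged; set of 7 now {7, 10}
Step 2: find(5) -> no change; set of 5 is {5}
Step 3: find(5) -> no change; set of 5 is {5}
Step 4: find(7) -> no change; set of 7 is {7, 10}
Step 5: find(5) -> no change; set of 5 is {5}
Step 6: find(0) -> no change; set of 0 is {0}
Step 7: find(4) -> no change; set of 4 is {4}
Step 8: union(0, 5) -> merged; set of 0 now {0, 5}
Step 9: union(8, 2) -> merged; set of 8 now {2, 8}
Step 10: union(0, 2) -> merged; set of 0 now {0, 2, 5, 8}
Step 11: find(9) -> no change; set of 9 is {9}
Step 12: union(4, 5) -> merged; set of 4 now {0, 2, 4, 5, 8}
Step 13: union(6, 4) -> merged; set of 6 now {0, 2, 4, 5, 6, 8}
Step 14: find(7) -> no change; set of 7 is {7, 10}
Set of 8: {0, 2, 4, 5, 6, 8}; 2 is a member.

Answer: yes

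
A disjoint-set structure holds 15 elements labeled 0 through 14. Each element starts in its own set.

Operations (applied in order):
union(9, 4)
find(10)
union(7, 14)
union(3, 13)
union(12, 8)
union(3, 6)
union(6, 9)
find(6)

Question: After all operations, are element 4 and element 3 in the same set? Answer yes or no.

Step 1: union(9, 4) -> merged; set of 9 now {4, 9}
Step 2: find(10) -> no change; set of 10 is {10}
Step 3: union(7, 14) -> merged; set of 7 now {7, 14}
Step 4: union(3, 13) -> merged; set of 3 now {3, 13}
Step 5: union(12, 8) -> merged; set of 12 now {8, 12}
Step 6: union(3, 6) -> merged; set of 3 now {3, 6, 13}
Step 7: union(6, 9) -> merged; set of 6 now {3, 4, 6, 9, 13}
Step 8: find(6) -> no change; set of 6 is {3, 4, 6, 9, 13}
Set of 4: {3, 4, 6, 9, 13}; 3 is a member.

Answer: yes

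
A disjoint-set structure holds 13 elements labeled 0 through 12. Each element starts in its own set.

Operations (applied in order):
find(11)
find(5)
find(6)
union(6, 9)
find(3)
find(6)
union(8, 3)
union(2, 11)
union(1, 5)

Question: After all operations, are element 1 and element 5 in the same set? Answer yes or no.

Answer: yes

Derivation:
Step 1: find(11) -> no change; set of 11 is {11}
Step 2: find(5) -> no change; set of 5 is {5}
Step 3: find(6) -> no change; set of 6 is {6}
Step 4: union(6, 9) -> merged; set of 6 now {6, 9}
Step 5: find(3) -> no change; set of 3 is {3}
Step 6: find(6) -> no change; set of 6 is {6, 9}
Step 7: union(8, 3) -> merged; set of 8 now {3, 8}
Step 8: union(2, 11) -> merged; set of 2 now {2, 11}
Step 9: union(1, 5) -> merged; set of 1 now {1, 5}
Set of 1: {1, 5}; 5 is a member.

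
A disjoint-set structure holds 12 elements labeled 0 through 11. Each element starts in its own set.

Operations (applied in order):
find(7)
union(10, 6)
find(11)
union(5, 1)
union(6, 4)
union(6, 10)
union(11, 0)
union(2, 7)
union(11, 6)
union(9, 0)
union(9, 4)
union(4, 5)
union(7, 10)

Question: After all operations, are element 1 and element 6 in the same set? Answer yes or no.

Answer: yes

Derivation:
Step 1: find(7) -> no change; set of 7 is {7}
Step 2: union(10, 6) -> merged; set of 10 now {6, 10}
Step 3: find(11) -> no change; set of 11 is {11}
Step 4: union(5, 1) -> merged; set of 5 now {1, 5}
Step 5: union(6, 4) -> merged; set of 6 now {4, 6, 10}
Step 6: union(6, 10) -> already same set; set of 6 now {4, 6, 10}
Step 7: union(11, 0) -> merged; set of 11 now {0, 11}
Step 8: union(2, 7) -> merged; set of 2 now {2, 7}
Step 9: union(11, 6) -> merged; set of 11 now {0, 4, 6, 10, 11}
Step 10: union(9, 0) -> merged; set of 9 now {0, 4, 6, 9, 10, 11}
Step 11: union(9, 4) -> already same set; set of 9 now {0, 4, 6, 9, 10, 11}
Step 12: union(4, 5) -> merged; set of 4 now {0, 1, 4, 5, 6, 9, 10, 11}
Step 13: union(7, 10) -> merged; set of 7 now {0, 1, 2, 4, 5, 6, 7, 9, 10, 11}
Set of 1: {0, 1, 2, 4, 5, 6, 7, 9, 10, 11}; 6 is a member.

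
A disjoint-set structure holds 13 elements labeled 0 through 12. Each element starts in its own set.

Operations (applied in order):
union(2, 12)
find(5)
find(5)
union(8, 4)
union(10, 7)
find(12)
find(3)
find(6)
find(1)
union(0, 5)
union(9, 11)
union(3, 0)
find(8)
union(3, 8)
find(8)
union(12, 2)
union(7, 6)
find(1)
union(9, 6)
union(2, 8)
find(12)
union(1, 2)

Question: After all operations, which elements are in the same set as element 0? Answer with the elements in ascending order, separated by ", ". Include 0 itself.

Answer: 0, 1, 2, 3, 4, 5, 8, 12

Derivation:
Step 1: union(2, 12) -> merged; set of 2 now {2, 12}
Step 2: find(5) -> no change; set of 5 is {5}
Step 3: find(5) -> no change; set of 5 is {5}
Step 4: union(8, 4) -> merged; set of 8 now {4, 8}
Step 5: union(10, 7) -> merged; set of 10 now {7, 10}
Step 6: find(12) -> no change; set of 12 is {2, 12}
Step 7: find(3) -> no change; set of 3 is {3}
Step 8: find(6) -> no change; set of 6 is {6}
Step 9: find(1) -> no change; set of 1 is {1}
Step 10: union(0, 5) -> merged; set of 0 now {0, 5}
Step 11: union(9, 11) -> merged; set of 9 now {9, 11}
Step 12: union(3, 0) -> merged; set of 3 now {0, 3, 5}
Step 13: find(8) -> no change; set of 8 is {4, 8}
Step 14: union(3, 8) -> merged; set of 3 now {0, 3, 4, 5, 8}
Step 15: find(8) -> no change; set of 8 is {0, 3, 4, 5, 8}
Step 16: union(12, 2) -> already same set; set of 12 now {2, 12}
Step 17: union(7, 6) -> merged; set of 7 now {6, 7, 10}
Step 18: find(1) -> no change; set of 1 is {1}
Step 19: union(9, 6) -> merged; set of 9 now {6, 7, 9, 10, 11}
Step 20: union(2, 8) -> merged; set of 2 now {0, 2, 3, 4, 5, 8, 12}
Step 21: find(12) -> no change; set of 12 is {0, 2, 3, 4, 5, 8, 12}
Step 22: union(1, 2) -> merged; set of 1 now {0, 1, 2, 3, 4, 5, 8, 12}
Component of 0: {0, 1, 2, 3, 4, 5, 8, 12}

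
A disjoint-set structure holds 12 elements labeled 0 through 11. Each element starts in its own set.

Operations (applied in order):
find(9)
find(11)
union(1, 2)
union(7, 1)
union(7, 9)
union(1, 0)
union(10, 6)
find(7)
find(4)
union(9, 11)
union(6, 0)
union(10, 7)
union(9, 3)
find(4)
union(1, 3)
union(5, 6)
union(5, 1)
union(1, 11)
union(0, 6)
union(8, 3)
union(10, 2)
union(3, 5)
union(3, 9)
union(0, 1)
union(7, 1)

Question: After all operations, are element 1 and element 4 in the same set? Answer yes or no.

Answer: no

Derivation:
Step 1: find(9) -> no change; set of 9 is {9}
Step 2: find(11) -> no change; set of 11 is {11}
Step 3: union(1, 2) -> merged; set of 1 now {1, 2}
Step 4: union(7, 1) -> merged; set of 7 now {1, 2, 7}
Step 5: union(7, 9) -> merged; set of 7 now {1, 2, 7, 9}
Step 6: union(1, 0) -> merged; set of 1 now {0, 1, 2, 7, 9}
Step 7: union(10, 6) -> merged; set of 10 now {6, 10}
Step 8: find(7) -> no change; set of 7 is {0, 1, 2, 7, 9}
Step 9: find(4) -> no change; set of 4 is {4}
Step 10: union(9, 11) -> merged; set of 9 now {0, 1, 2, 7, 9, 11}
Step 11: union(6, 0) -> merged; set of 6 now {0, 1, 2, 6, 7, 9, 10, 11}
Step 12: union(10, 7) -> already same set; set of 10 now {0, 1, 2, 6, 7, 9, 10, 11}
Step 13: union(9, 3) -> merged; set of 9 now {0, 1, 2, 3, 6, 7, 9, 10, 11}
Step 14: find(4) -> no change; set of 4 is {4}
Step 15: union(1, 3) -> already same set; set of 1 now {0, 1, 2, 3, 6, 7, 9, 10, 11}
Step 16: union(5, 6) -> merged; set of 5 now {0, 1, 2, 3, 5, 6, 7, 9, 10, 11}
Step 17: union(5, 1) -> already same set; set of 5 now {0, 1, 2, 3, 5, 6, 7, 9, 10, 11}
Step 18: union(1, 11) -> already same set; set of 1 now {0, 1, 2, 3, 5, 6, 7, 9, 10, 11}
Step 19: union(0, 6) -> already same set; set of 0 now {0, 1, 2, 3, 5, 6, 7, 9, 10, 11}
Step 20: union(8, 3) -> merged; set of 8 now {0, 1, 2, 3, 5, 6, 7, 8, 9, 10, 11}
Step 21: union(10, 2) -> already same set; set of 10 now {0, 1, 2, 3, 5, 6, 7, 8, 9, 10, 11}
Step 22: union(3, 5) -> already same set; set of 3 now {0, 1, 2, 3, 5, 6, 7, 8, 9, 10, 11}
Step 23: union(3, 9) -> already same set; set of 3 now {0, 1, 2, 3, 5, 6, 7, 8, 9, 10, 11}
Step 24: union(0, 1) -> already same set; set of 0 now {0, 1, 2, 3, 5, 6, 7, 8, 9, 10, 11}
Step 25: union(7, 1) -> already same set; set of 7 now {0, 1, 2, 3, 5, 6, 7, 8, 9, 10, 11}
Set of 1: {0, 1, 2, 3, 5, 6, 7, 8, 9, 10, 11}; 4 is not a member.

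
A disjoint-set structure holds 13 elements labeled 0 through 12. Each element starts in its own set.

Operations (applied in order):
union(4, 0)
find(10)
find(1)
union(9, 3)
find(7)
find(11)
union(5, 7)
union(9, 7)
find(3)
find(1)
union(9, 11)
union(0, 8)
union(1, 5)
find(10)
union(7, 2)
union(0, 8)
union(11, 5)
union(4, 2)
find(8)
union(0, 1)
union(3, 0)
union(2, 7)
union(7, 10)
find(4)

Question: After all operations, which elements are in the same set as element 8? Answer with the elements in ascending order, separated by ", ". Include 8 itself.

Answer: 0, 1, 2, 3, 4, 5, 7, 8, 9, 10, 11

Derivation:
Step 1: union(4, 0) -> merged; set of 4 now {0, 4}
Step 2: find(10) -> no change; set of 10 is {10}
Step 3: find(1) -> no change; set of 1 is {1}
Step 4: union(9, 3) -> merged; set of 9 now {3, 9}
Step 5: find(7) -> no change; set of 7 is {7}
Step 6: find(11) -> no change; set of 11 is {11}
Step 7: union(5, 7) -> merged; set of 5 now {5, 7}
Step 8: union(9, 7) -> merged; set of 9 now {3, 5, 7, 9}
Step 9: find(3) -> no change; set of 3 is {3, 5, 7, 9}
Step 10: find(1) -> no change; set of 1 is {1}
Step 11: union(9, 11) -> merged; set of 9 now {3, 5, 7, 9, 11}
Step 12: union(0, 8) -> merged; set of 0 now {0, 4, 8}
Step 13: union(1, 5) -> merged; set of 1 now {1, 3, 5, 7, 9, 11}
Step 14: find(10) -> no change; set of 10 is {10}
Step 15: union(7, 2) -> merged; set of 7 now {1, 2, 3, 5, 7, 9, 11}
Step 16: union(0, 8) -> already same set; set of 0 now {0, 4, 8}
Step 17: union(11, 5) -> already same set; set of 11 now {1, 2, 3, 5, 7, 9, 11}
Step 18: union(4, 2) -> merged; set of 4 now {0, 1, 2, 3, 4, 5, 7, 8, 9, 11}
Step 19: find(8) -> no change; set of 8 is {0, 1, 2, 3, 4, 5, 7, 8, 9, 11}
Step 20: union(0, 1) -> already same set; set of 0 now {0, 1, 2, 3, 4, 5, 7, 8, 9, 11}
Step 21: union(3, 0) -> already same set; set of 3 now {0, 1, 2, 3, 4, 5, 7, 8, 9, 11}
Step 22: union(2, 7) -> already same set; set of 2 now {0, 1, 2, 3, 4, 5, 7, 8, 9, 11}
Step 23: union(7, 10) -> merged; set of 7 now {0, 1, 2, 3, 4, 5, 7, 8, 9, 10, 11}
Step 24: find(4) -> no change; set of 4 is {0, 1, 2, 3, 4, 5, 7, 8, 9, 10, 11}
Component of 8: {0, 1, 2, 3, 4, 5, 7, 8, 9, 10, 11}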